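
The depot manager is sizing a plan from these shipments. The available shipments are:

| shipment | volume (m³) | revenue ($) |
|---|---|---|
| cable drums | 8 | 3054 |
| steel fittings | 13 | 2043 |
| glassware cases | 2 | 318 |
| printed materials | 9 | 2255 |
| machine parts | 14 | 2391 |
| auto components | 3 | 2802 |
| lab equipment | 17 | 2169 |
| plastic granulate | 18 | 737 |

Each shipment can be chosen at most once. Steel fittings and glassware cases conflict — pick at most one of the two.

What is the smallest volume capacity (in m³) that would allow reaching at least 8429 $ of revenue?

22

Look for the lowest-volume combination reaching 8429.
cable drums + glassware cases + printed materials + auto components: 8429 revenue at 22 m³.
Any bundle with less than 22 m³ falls short of 8429.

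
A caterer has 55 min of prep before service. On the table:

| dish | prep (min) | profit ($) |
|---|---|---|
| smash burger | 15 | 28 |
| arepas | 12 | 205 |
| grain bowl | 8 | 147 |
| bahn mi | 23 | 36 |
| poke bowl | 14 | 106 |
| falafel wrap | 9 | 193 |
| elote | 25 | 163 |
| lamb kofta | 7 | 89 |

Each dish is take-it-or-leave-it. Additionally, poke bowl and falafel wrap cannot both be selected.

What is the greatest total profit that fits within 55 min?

708

Density check — falafel wrap 21.44, grain bowl 18.38, arepas 17.08, lamb kofta 12.71 are the best per min.
Arepas + grain bowl + falafel wrap + elote uses 54 of the 55 min and totals 708.
Runner-up smash burger + arepas + grain bowl + falafel wrap + lamb kofta tops out at 662.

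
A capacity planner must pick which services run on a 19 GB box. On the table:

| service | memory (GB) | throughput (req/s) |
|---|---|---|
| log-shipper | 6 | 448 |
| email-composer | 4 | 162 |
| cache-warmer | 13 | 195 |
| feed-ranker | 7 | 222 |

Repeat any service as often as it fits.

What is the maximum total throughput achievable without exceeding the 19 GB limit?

1344

3×log-shipper uses 18 of the 19 GB and totals 1344.
Every other selection either busts 19 GB or fails to beat 1344.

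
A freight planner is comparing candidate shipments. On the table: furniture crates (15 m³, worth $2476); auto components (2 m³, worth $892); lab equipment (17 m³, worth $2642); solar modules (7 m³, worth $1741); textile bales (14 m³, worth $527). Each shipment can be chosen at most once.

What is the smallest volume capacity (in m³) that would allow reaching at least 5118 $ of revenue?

Need the lightest bundle worth ≥ 5118.
Taking auto components + lab equipment + solar modules gives 5275 (≥ 5118) for 26 m³.
Below 26 m³ the best achievable stays under 5118.

26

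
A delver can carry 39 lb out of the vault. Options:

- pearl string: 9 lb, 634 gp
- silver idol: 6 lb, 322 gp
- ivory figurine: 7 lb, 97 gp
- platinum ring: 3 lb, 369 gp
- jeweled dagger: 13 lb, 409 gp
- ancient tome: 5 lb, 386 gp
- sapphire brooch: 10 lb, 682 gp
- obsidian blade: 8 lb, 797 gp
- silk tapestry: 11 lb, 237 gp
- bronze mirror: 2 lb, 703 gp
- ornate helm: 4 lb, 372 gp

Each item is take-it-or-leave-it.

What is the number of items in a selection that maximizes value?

Optimal total is 3631.
One optimal bundle: silver idol + platinum ring + ancient tome + sapphire brooch + obsidian blade + bronze mirror + ornate helm (38 lb).
All optima have 7 items.

7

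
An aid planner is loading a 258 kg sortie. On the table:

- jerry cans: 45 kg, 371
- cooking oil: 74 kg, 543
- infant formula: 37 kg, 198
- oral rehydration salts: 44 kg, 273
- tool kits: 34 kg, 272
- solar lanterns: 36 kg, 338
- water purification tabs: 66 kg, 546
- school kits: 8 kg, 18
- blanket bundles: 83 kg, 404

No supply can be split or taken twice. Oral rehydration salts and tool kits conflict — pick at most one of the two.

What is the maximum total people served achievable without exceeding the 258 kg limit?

By people served per kg: solar lanterns 9.39, water purification tabs 8.27, jerry cans 8.24 lead.
Best packing: jerry cans + cooking oil + tool kits + solar lanterns + water purification tabs — 255 kg, 2070 total.
Every other selection either busts 258 kg or breaks a pairing rule or fails to beat 2070.

2070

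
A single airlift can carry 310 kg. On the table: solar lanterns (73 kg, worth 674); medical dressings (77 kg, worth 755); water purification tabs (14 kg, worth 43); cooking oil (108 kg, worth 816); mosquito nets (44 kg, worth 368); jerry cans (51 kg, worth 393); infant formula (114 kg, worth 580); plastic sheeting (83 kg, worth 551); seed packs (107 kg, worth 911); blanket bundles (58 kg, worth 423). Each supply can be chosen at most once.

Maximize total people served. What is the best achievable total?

Taking the top-ratio supplies first gives solar lanterns + medical dressings + mosquito nets + seed packs for 2708 (301 kg).
Replace mosquito nets with jerry cans: the trade gains 25 net, giving 2733 at 308 kg.
Nothing else within 310 kg beats 2733.

2733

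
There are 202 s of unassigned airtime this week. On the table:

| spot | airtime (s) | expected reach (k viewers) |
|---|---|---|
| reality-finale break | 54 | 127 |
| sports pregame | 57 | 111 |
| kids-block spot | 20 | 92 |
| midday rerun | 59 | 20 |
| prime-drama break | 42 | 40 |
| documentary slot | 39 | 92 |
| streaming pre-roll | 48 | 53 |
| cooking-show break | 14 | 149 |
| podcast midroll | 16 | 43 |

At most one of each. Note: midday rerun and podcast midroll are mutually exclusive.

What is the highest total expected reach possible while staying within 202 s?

Density check — cooking-show break 10.64, kids-block spot 4.60, podcast midroll 2.69 are the best per s.
The ratio ordering already packs tightly: reality-finale break + sports pregame + kids-block spot + documentary slot + cooking-show break + podcast midroll, 200 s, 614.
The closest alternative, reality-finale break + sports pregame + kids-block spot + documentary slot + cooking-show break, reaches only 571.

614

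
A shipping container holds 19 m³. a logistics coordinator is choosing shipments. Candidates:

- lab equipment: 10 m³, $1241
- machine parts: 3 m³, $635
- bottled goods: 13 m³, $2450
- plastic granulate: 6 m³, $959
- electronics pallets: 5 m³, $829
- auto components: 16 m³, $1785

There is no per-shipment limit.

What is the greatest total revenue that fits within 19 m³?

3810

Ranking by ratio (revenue/m³): machine parts 211.67, bottled goods 188.46, electronics pallets 165.80, plastic granulate 159.83.
Best packing: 6×machine parts — 18 m³, 3810 total.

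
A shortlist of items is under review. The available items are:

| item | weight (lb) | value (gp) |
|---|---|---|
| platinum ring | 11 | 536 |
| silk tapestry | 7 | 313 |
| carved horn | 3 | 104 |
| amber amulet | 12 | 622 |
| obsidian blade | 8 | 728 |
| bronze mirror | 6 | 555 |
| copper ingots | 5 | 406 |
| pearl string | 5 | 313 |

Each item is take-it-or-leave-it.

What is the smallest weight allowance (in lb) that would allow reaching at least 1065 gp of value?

13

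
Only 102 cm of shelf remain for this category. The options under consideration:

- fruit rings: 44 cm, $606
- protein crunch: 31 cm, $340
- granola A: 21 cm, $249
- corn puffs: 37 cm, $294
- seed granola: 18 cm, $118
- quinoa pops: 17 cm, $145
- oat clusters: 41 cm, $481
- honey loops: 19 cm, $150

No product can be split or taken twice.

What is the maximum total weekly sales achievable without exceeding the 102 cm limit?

By weekly sales per cm: fruit rings 13.77, granola A 11.86, oat clusters 11.73 lead.
The ratio heuristic lands on fruit rings + protein crunch + granola A (1195) but leaves 6 cm idle.
Dropping protein crunch and granola A frees 52 cm; slotting in quinoa pops + oat clusters (58 cm) lifts the total to 1232 at 102 cm.
Nothing else within 102 cm beats 1232.

1232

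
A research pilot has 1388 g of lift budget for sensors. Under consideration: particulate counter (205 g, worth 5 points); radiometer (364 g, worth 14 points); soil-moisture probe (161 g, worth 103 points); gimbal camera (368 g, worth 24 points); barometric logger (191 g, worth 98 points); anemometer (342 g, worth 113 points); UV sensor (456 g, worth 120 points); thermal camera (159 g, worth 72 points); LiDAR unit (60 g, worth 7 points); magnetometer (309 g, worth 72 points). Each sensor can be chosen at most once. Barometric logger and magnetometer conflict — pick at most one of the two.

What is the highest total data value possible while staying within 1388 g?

513

Taking soil-moisture probe + barometric logger + anemometer + UV sensor + thermal camera + LiDAR unit: 1369 g used, 513 in data value.
The closest alternative, soil-moisture probe + barometric logger + anemometer + UV sensor + thermal camera, reaches only 506.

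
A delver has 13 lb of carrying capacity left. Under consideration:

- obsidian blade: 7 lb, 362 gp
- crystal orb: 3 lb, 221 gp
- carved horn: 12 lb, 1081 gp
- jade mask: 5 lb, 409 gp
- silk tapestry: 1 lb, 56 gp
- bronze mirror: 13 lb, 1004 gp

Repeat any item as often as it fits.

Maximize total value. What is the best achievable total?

1137

The ratio ordering already packs tightly: carved horn + silk tapestry, 13 lb, 1137.
Nothing else within 13 lb beats 1137.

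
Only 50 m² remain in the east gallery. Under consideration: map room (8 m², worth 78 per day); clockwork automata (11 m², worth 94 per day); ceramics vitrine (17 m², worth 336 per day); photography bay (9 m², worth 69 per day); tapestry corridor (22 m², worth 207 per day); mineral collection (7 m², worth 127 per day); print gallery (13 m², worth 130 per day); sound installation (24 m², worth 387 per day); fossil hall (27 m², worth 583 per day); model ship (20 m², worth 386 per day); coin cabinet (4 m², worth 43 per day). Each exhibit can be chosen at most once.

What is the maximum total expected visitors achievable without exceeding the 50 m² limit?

969

Greedy by ratio would take ceramics vitrine + fossil hall + coin cabinet: 48 m² used, total 962.
Dropping ceramics vitrine and coin cabinet frees 21 m²; slotting in model ship (20 m²) lifts the total to 969 at 47 m².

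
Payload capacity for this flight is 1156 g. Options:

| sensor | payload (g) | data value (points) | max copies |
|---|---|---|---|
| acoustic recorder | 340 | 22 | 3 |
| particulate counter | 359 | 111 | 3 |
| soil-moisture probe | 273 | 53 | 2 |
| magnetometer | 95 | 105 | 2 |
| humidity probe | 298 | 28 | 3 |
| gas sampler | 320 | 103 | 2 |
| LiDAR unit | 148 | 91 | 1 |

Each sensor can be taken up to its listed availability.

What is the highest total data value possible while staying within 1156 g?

The ratio heuristic lands on 2×magnetometer + 2×gas sampler + LiDAR unit (507) but leaves 178 g idle.
The 640 g tied up in 2×gas sampler is better spent on 2×particulate counter — total rises to 523 (1056 g).
The spare 100 g is too small for any remaining sensor, and no exchange beats 523.

523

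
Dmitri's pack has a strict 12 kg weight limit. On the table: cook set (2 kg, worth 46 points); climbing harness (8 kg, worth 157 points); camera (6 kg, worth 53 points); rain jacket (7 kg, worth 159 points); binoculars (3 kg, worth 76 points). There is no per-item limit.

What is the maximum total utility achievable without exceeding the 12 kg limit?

304

4×binoculars uses 12 of the 12 kg and totals 304.
Nothing else within 12 kg beats 304.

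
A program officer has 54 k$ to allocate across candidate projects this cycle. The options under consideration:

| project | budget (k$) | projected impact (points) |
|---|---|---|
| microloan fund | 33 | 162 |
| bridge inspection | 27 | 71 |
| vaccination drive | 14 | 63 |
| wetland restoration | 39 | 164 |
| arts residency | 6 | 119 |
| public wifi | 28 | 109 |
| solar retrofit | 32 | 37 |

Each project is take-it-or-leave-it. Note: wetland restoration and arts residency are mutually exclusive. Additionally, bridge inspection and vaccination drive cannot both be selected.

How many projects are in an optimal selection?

The maximum projected impact within 54 k$ is 344.
One optimal bundle: microloan fund + vaccination drive + arts residency (53 k$).
Any selection reaching 344 contains exactly 3 projects.

3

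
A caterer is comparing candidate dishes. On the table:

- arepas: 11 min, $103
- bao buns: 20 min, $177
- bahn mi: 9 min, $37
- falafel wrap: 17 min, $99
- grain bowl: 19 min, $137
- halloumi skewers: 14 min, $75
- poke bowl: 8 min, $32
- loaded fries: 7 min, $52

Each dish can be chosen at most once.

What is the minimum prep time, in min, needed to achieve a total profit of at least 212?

27

Look for the lowest-prep combination reaching 212.
bao buns + loaded fries: 229 profit at 27 min.
Below 27 min the best achievable stays under 212.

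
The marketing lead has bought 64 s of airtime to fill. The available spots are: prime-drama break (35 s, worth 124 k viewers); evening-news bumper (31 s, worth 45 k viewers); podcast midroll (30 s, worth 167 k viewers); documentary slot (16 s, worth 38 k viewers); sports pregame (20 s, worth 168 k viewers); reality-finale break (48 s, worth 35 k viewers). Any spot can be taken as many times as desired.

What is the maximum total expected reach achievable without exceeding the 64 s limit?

504

The ratio ordering already packs tightly: 3×sports pregame, 60 s, 504.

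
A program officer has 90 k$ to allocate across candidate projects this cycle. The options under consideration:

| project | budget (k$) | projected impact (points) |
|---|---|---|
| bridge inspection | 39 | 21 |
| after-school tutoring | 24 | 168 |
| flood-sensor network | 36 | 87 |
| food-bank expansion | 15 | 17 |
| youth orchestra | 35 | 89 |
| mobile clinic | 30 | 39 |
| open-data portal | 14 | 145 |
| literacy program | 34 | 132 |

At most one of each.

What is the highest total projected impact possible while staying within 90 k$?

After-school tutoring + food-bank expansion + open-data portal + literacy program uses 87 of the 90 k$ and totals 462.

462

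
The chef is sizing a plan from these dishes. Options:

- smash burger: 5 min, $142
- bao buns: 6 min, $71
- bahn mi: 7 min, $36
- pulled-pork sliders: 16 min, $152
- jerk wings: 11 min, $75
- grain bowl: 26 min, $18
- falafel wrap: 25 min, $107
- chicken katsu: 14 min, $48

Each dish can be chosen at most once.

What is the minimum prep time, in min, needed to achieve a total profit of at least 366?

32

Look for the lowest-prep combination reaching 366.
smash burger + pulled-pork sliders + jerk wings: 369 profit at 32 min.
Any bundle with less than 32 min falls short of 366.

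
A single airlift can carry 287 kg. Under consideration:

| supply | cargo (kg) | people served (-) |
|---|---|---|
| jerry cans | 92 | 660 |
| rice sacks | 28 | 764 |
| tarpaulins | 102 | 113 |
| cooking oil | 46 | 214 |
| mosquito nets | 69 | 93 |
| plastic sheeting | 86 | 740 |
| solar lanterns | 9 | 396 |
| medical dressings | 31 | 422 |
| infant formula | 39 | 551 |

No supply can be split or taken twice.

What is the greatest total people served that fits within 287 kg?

3533

By people served per kg: solar lanterns 44.00, rice sacks 27.29, infant formula 14.13, medical dressings 13.61 lead.
Taking jerry cans + rice sacks + plastic sheeting + solar lanterns + medical dressings + infant formula: 285 kg used, 3533 in people served.
Next best is jerry cans + rice sacks + plastic sheeting + medical dressings + infant formula at 3137 (276 kg) — short by 396.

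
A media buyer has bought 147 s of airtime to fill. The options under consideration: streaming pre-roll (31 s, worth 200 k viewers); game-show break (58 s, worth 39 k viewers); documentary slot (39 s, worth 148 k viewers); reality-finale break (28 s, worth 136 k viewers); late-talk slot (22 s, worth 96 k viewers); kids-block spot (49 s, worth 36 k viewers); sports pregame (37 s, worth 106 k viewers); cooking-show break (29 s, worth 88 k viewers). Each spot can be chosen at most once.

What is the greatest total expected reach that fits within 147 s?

626

The ratio heuristic lands on streaming pre-roll + documentary slot + reality-finale break + late-talk slot (580) but leaves 27 s idle.
Dropping documentary slot frees 39 s; slotting in sports pregame + cooking-show break (66 s) lifts the total to 626 at 147 s.
Every other selection either busts 147 s or fails to beat 626.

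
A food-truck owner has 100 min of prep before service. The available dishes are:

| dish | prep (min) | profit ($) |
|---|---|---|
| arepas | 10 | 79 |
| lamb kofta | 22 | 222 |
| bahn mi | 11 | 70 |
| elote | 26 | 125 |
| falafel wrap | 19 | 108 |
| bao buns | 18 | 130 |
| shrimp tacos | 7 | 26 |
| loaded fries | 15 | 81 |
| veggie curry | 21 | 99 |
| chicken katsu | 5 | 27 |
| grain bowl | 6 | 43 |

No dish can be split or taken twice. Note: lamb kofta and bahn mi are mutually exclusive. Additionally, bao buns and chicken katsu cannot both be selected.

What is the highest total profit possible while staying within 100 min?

689

Density check — lamb kofta 10.09, arepas 7.90, bao buns 7.22, grain bowl 7.17 are the best per min.
Arepas + lamb kofta + falafel wrap + bao buns + shrimp tacos + loaded fries + grain bowl uses 97 of the 100 min and totals 689.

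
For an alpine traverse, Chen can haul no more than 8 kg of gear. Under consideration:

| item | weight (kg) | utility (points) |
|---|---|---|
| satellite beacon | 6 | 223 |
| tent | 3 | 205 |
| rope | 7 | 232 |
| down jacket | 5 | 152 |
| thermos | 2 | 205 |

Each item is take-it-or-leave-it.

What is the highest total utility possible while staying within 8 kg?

428

Filling by ratio: tent + thermos for 410, with 3 kg left unused.
Replace tent with satellite beacon: the trade gains 18 net, giving 428 at 8 kg.
An exhaustive check of the 32 subsets confirms 428.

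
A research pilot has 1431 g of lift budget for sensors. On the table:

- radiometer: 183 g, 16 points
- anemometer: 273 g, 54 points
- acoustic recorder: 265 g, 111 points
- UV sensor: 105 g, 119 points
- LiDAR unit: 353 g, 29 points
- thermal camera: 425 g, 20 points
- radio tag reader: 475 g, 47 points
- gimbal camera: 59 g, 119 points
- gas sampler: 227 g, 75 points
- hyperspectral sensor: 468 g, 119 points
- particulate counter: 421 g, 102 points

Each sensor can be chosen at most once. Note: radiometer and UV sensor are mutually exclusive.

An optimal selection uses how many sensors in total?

6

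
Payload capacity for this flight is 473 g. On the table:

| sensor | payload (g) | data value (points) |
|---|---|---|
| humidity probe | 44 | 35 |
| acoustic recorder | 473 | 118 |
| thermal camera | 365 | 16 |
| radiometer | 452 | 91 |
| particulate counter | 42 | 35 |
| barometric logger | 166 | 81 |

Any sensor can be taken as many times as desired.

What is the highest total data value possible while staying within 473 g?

385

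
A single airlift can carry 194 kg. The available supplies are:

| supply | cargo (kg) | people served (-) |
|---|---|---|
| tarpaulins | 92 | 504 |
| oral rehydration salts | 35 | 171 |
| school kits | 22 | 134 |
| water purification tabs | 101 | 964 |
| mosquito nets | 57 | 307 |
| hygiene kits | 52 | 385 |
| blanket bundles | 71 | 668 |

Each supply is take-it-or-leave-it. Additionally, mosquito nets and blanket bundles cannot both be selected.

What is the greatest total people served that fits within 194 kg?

1766

Best packing: school kits + water purification tabs + blanket bundles — 194 kg, 1766 total.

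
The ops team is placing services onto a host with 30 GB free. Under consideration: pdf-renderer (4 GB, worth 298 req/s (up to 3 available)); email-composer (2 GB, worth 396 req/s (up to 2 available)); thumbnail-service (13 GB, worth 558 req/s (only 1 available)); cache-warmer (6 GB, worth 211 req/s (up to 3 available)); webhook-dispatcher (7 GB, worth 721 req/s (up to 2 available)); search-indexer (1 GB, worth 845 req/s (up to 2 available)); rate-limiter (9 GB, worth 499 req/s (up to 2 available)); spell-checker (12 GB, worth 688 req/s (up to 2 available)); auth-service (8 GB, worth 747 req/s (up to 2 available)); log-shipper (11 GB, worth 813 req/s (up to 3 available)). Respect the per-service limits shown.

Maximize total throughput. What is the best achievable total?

4697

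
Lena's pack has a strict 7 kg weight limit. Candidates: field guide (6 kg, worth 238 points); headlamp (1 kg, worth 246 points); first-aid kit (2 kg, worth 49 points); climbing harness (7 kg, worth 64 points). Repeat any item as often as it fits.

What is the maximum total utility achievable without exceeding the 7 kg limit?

1722

Taking 7×headlamp: 7 kg used, 1722 in utility.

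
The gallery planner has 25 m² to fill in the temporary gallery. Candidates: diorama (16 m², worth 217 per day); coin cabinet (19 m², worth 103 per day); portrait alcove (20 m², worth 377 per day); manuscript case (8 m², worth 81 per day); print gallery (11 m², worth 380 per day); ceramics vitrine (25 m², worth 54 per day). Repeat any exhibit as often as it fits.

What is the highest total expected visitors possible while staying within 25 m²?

Taking 2×print gallery: 22 m² used, 760 in expected visitors.
The spare 3 m² is too small for any remaining exhibit, and no exchange beats 760.

760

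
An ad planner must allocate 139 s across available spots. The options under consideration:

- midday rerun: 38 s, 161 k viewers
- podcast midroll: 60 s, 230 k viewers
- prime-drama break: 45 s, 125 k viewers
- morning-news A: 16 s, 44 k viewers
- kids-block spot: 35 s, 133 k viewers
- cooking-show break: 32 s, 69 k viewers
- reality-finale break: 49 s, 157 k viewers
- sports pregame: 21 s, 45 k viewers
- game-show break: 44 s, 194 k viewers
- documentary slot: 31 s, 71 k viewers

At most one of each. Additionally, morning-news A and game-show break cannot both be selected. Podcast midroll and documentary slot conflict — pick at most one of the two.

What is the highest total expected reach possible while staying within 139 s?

557

By expected reach per s: game-show break 4.41, midday rerun 4.24, podcast midroll 3.83, kids-block spot 3.80 lead.
Taking podcast midroll + kids-block spot + game-show break: 139 s used, 557 in expected reach.
That's the maximum — no feasible swap from here does better than 557.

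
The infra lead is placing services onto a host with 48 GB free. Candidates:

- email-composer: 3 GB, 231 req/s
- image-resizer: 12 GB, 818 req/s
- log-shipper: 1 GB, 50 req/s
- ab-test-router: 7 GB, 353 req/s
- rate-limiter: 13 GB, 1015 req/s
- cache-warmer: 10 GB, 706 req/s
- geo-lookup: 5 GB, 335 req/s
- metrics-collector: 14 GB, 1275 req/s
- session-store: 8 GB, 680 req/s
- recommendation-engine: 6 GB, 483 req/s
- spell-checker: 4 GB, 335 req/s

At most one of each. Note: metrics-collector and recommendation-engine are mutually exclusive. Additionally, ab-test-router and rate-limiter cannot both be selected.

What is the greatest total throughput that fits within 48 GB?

3921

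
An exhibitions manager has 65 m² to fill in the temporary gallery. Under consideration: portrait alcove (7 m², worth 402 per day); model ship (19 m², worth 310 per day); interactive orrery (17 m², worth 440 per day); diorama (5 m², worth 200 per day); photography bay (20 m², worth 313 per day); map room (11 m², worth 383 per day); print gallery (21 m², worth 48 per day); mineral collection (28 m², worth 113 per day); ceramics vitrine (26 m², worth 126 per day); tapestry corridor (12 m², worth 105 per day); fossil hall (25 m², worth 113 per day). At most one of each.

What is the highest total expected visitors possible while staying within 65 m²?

1738

Ranking by ratio (expected visitors/m²): portrait alcove 57.43, diorama 40.00, map room 34.82, interactive orrery 25.88.
Greedy by ratio would take portrait alcove + model ship + interactive orrery + diorama + map room: 59 m² used, total 1735.
Replace model ship with photography bay: the trade gains 3 net, giving 1738 at 60 m².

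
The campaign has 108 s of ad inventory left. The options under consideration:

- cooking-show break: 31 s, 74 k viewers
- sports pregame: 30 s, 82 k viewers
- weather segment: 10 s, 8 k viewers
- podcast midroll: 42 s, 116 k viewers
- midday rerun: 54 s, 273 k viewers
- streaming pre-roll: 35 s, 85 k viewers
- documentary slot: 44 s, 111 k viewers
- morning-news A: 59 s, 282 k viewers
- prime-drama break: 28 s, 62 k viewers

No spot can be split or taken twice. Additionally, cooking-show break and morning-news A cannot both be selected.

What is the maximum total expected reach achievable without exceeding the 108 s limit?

398

Filling by ratio: weather segment + podcast midroll + midday rerun for 397, with 2 s left unused.
The 64 s tied up in weather segment and midday rerun is better spent on morning-news A — total rises to 398 (101 s).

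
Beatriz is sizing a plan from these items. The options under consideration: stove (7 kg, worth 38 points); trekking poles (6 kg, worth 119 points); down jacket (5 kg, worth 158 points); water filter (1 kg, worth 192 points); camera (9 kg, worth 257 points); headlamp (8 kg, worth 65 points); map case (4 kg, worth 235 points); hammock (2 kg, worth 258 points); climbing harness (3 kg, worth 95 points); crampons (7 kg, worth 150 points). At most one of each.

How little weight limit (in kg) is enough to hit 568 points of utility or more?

Minimise kg subject to total utility ≥ 568.
water filter + map case + hammock: 685 utility at 7 kg.
Below 7 kg the best achievable stays under 568.

7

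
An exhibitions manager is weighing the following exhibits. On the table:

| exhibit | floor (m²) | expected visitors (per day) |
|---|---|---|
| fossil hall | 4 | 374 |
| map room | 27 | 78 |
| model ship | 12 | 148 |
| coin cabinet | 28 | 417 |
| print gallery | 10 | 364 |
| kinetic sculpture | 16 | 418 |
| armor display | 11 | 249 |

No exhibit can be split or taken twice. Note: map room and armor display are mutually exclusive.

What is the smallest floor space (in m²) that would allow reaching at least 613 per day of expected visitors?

14

Look for the lowest-floor combination reaching 613.
fossil hall + print gallery: 738 expected visitors at 14 m².
Any bundle with less than 14 m² falls short of 613.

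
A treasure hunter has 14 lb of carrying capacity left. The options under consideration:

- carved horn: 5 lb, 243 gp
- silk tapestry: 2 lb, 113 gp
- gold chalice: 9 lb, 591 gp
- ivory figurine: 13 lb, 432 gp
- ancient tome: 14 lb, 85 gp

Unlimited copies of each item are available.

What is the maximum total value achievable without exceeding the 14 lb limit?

By value per lb: gold chalice 65.67, silk tapestry 56.50, carved horn 48.60, ivory figurine 33.23 lead.
Taking the top-ratio items first gives 2×silk tapestry + gold chalice for 817 (13 lb).
The 4 lb tied up in 2×silk tapestry is better spent on carved horn — total rises to 834 (14 lb).
That's the maximum — no swap from here does better than 834.

834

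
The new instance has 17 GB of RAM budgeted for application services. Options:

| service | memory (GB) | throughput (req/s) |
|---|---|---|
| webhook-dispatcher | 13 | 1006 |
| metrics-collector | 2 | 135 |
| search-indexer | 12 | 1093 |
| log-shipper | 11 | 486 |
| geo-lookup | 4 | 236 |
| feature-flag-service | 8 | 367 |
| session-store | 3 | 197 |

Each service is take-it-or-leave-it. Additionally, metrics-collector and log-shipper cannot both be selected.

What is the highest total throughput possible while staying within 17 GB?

The ratio ordering already packs tightly: metrics-collector + search-indexer + session-store, 17 GB, 1425.

1425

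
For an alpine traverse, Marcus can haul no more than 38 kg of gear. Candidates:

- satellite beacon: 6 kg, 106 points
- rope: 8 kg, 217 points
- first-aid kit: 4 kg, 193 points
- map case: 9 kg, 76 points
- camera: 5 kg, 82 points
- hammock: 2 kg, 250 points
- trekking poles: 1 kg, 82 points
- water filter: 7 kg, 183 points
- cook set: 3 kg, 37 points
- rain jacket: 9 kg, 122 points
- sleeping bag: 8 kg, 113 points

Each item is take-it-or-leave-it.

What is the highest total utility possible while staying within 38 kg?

1157

Filling by ratio: satellite beacon + rope + first-aid kit + camera + hammock + trekking poles + water filter + cook set for 1150, with 2 kg left unused.
The 6 kg tied up in satellite beacon is better spent on sleeping bag — total rises to 1157 (38 kg).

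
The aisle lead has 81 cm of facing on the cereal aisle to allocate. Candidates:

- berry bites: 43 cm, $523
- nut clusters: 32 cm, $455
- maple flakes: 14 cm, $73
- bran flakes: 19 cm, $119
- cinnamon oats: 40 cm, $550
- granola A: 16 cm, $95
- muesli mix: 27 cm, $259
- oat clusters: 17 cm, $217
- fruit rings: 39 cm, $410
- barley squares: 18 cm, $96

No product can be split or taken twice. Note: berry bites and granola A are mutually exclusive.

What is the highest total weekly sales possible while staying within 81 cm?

The ratio ordering already packs tightly: nut clusters + cinnamon oats, 72 cm, 1005.
The spare 9 cm is too small for any remaining product, and no feasible exchange beats 1005.

1005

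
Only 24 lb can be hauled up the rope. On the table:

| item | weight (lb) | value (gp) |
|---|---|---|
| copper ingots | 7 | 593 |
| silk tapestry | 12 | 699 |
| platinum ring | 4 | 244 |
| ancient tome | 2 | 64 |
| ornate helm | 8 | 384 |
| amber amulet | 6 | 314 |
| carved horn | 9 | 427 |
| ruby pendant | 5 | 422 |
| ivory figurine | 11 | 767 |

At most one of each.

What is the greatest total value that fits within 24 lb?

Density check — copper ingots 84.71, ruby pendant 84.40, ivory figurine 69.73 are the best per lb.
Best packing: copper ingots + ruby pendant + ivory figurine — 23 lb, 1782 total.
The spare 1 lb is too small for any remaining item, and no exchange beats 1782.

1782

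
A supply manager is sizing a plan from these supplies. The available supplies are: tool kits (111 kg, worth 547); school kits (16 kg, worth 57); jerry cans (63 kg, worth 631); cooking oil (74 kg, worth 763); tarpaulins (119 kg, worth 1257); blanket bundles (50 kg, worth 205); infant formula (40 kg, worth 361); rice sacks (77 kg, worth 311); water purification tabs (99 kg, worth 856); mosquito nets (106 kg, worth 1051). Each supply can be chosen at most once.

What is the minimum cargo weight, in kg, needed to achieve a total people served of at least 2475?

Minimise kg subject to total people served ≥ 2475.
jerry cans + cooking oil + tarpaulins: 2651 people served at 256 kg.
Any bundle with less than 256 kg falls short of 2475.

256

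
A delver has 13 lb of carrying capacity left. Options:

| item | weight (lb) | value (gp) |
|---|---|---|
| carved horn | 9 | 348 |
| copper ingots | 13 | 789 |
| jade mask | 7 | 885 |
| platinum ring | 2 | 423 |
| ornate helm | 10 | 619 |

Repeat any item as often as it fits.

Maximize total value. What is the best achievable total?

2538

Ranking by ratio (value/lb): platinum ring 211.50, jade mask 126.43, ornate helm 61.90.
Taking 6×platinum ring: 12 lb used, 2538 in value.
No other feasible combination exceeds 2538.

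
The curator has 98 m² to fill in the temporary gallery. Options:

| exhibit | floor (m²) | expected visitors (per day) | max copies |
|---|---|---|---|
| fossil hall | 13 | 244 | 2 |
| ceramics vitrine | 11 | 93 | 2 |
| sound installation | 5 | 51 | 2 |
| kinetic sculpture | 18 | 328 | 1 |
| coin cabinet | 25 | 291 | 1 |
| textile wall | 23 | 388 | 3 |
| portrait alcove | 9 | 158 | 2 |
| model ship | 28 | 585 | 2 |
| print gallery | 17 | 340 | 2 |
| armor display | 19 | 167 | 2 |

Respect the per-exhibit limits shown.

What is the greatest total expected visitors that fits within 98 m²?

Filling by ratio: sound installation + 2×model ship + 2×print gallery for 1901, with 3 m² left unused.
Replace sound installation and print gallery with fossil hall + portrait alcove: the trade gains 11 net, giving 1912 at 95 m².
Nothing else within 98 m² beats 1912.

1912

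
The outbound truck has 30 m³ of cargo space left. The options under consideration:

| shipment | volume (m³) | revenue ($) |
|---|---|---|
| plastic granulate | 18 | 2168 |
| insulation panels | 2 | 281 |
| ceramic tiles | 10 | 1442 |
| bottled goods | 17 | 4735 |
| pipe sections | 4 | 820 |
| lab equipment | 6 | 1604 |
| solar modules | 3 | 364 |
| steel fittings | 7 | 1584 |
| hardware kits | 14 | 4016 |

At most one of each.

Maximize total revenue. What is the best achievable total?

7923

Filling by ratio: insulation panels + lab equipment + steel fittings + hardware kits for 7485, with 1 m³ left unused.
The 16 m³ tied up in insulation panels and hardware kits is better spent on bottled goods — total rises to 7923 (30 m³).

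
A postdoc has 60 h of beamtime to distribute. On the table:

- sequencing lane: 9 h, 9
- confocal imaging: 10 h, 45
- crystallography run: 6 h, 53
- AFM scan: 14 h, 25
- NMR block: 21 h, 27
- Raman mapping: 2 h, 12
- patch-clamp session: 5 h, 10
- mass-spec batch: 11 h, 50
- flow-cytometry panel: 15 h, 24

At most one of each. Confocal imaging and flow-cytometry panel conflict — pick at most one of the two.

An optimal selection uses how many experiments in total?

Best achievable expected citations is 204.
For example sequencing lane + confocal imaging + crystallography run + AFM scan + Raman mapping + patch-clamp session + mass-spec batch achieves it, using 57 h.
All optima have 7 experiments.

7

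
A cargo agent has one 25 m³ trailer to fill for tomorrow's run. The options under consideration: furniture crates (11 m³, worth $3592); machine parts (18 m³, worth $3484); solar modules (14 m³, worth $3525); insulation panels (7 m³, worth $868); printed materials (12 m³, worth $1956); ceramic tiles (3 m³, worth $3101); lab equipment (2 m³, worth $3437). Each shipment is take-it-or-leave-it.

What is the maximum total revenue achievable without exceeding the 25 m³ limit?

10998

Furniture crates + insulation panels + ceramic tiles + lab equipment uses 23 of the 25 m³ and totals 10998.
The spare 2 m³ is too small for any remaining shipment, and no exchange beats 10998.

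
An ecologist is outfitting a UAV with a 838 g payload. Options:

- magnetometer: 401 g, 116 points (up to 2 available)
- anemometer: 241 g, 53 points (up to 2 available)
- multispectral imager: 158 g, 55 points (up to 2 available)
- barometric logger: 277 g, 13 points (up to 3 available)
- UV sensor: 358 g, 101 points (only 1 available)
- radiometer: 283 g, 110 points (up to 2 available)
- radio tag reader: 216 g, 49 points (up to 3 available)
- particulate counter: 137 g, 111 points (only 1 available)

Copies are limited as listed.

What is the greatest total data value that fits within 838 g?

337

Ranking by ratio (data value/g): particulate counter 0.81, radiometer 0.39, multispectral imager 0.35.
A density-first pass picks 2×radiometer + particulate counter — 331 at 703 g.
Dropping radiometer frees 283 g; slotting in magnetometer (401 g) lifts the total to 337 at 821 g.
Every other selection either busts 838 g or exceeds an availability limit or fails to beat 337.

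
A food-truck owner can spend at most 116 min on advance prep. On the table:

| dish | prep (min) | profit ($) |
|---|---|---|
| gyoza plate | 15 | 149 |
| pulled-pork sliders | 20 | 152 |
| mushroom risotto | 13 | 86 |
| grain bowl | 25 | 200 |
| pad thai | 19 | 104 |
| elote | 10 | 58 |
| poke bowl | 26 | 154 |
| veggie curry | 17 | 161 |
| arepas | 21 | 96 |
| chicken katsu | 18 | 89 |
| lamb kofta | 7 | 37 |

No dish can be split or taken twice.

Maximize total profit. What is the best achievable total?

902

Gyoza plate + pulled-pork sliders + mushroom risotto + grain bowl + poke bowl + veggie curry uses 116 of the 116 min and totals 902.
That's the maximum — no swap from here does better than 902.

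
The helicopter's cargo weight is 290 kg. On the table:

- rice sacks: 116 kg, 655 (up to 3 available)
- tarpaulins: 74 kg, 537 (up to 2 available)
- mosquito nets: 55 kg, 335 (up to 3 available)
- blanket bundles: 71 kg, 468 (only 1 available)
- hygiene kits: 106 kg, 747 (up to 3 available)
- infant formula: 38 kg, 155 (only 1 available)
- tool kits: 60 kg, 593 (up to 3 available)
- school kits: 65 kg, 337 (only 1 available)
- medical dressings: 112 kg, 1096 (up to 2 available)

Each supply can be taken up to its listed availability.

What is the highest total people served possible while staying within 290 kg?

2785

Taking the top-ratio supplies first gives tarpaulins + 3×tool kits for 2316 (254 kg).
The 194 kg tied up in tarpaulins and 2×tool kits is better spent on 2×medical dressings — total rises to 2785 (284 kg).
The spare 6 kg is too small for any remaining supply, and no exchange beats 2785.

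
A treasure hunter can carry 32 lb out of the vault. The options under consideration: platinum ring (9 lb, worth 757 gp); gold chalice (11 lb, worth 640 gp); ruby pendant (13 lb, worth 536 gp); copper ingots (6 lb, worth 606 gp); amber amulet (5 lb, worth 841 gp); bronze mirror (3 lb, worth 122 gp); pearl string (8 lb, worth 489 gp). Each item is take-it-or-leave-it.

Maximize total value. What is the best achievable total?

2844

By value per lb: amber amulet 168.20, copper ingots 101.00, platinum ring 84.11 lead.
A density-first pass picks platinum ring + copper ingots + amber amulet + bronze mirror + pearl string — 2815 at 31 lb.
The 11 lb tied up in bronze mirror and pearl string is better spent on gold chalice — total rises to 2844 (31 lb).
Next best is platinum ring + copper ingots + amber amulet + bronze mirror + pearl string at 2815 (31 lb) — short by 29.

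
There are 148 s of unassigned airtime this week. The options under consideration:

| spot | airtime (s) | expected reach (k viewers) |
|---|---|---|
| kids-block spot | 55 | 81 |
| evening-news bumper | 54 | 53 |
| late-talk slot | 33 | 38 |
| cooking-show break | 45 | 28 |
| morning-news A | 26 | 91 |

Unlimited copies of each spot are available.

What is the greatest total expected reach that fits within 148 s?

Best packing: 5×morning-news A — 130 s, 455 total.

455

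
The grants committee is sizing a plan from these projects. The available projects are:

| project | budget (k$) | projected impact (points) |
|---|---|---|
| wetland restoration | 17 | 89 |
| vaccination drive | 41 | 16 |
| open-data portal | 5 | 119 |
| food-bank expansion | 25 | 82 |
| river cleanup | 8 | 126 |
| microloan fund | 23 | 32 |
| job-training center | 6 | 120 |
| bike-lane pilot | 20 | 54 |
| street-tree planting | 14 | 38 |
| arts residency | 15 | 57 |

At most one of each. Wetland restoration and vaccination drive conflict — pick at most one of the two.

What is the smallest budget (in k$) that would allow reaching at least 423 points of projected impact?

36

Need the lightest bundle worth ≥ 423.
wetland restoration + open-data portal + river cleanup + job-training center: 454 projected impact at 36 k$.
Any bundle with less than 36 k$ falls short of 423.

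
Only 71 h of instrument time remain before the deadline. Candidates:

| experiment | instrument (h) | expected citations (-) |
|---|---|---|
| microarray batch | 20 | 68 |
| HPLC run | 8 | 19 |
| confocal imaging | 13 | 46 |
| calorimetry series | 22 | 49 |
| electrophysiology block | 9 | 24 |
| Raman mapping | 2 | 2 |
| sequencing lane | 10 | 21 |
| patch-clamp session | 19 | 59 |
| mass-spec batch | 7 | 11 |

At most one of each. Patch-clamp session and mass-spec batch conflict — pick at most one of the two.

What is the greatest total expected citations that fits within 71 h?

218

The ratio ordering already packs tightly: microarray batch + HPLC run + confocal imaging + electrophysiology block + Raman mapping + patch-clamp session, 71 h, 218.
Microarray batch + confocal imaging + electrophysiology block + sequencing lane + patch-clamp session matches that 218 at 71 h; no feasible combination exceeds it.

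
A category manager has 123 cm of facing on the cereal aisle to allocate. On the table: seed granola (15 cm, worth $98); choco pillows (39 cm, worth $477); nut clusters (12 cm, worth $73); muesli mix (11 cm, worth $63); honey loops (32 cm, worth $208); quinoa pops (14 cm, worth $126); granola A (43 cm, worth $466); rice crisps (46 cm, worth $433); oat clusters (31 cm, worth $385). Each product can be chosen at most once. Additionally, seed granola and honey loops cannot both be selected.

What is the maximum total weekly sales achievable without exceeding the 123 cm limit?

Best packing: choco pillows + granola A + oat clusters — 113 cm, 1328 total.

1328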